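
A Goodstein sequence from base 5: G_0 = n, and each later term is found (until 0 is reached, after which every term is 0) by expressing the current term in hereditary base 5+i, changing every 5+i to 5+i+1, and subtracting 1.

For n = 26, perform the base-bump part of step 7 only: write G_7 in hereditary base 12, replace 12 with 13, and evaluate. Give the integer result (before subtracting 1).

79

G_0 = 26. HB_5(26) = 5^2 + 1. Bump = 37. G_1 = 36.
G_1 = 36. HB_6(36) = 6^2. Bump = 49. G_2 = 48.
G_2 = 48. HB_7(48) = 6·7 + 6. Bump = 54. G_3 = 53.
G_3 = 53. HB_8(53) = 6·8 + 5. Bump = 59. G_4 = 58.
G_4 = 58. HB_9(58) = 6·9 + 4. Bump = 64. G_5 = 63.
G_5 = 63. HB_10(63) = 6·10 + 3. Bump = 69. G_6 = 68.
G_6 = 68. HB_11(68) = 6·11 + 2. Bump = 74. G_7 = 73.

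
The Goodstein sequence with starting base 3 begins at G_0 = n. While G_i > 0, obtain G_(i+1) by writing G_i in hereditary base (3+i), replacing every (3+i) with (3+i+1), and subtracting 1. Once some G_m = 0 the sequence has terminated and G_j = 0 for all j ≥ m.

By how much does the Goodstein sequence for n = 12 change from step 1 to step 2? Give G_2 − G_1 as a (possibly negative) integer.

base 3: 12 = 3^2 + 3; at 4: 4^2 + 4 = 20; next = 19
base 4: 19 = 4^2 + 3; at 5: 5^2 + 3 = 28; next = 27

8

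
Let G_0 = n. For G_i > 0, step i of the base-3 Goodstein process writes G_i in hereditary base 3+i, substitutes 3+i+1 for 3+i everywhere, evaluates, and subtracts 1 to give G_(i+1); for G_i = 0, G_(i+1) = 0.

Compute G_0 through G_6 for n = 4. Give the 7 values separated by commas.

4, 4, 4, 3, 2, 1, 0

G_0=4  [base 3] 3 + 1  →[3↦4]→  4 + 1 = 5  −1 ⇒ G_1=4
G_1=4  [base 4] 4  →[4↦5]→  5 = 5  −1 ⇒ G_2=4
G_2=4  [base 5] 4  →[5↦6]→  4 = 4  −1 ⇒ G_3=3
G_3=3  [base 6] 3  →[6↦7]→  3 = 3  −1 ⇒ G_4=2
G_4=2  [base 7] 2  →[7↦8]→  2 = 2  −1 ⇒ G_5=1
G_5=1  [base 8] 1  →[8↦9]→  1 = 1  −1 ⇒ G_6=0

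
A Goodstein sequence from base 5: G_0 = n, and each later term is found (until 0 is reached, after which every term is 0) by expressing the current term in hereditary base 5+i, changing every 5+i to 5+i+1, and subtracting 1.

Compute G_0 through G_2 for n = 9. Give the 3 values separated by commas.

9, 9, 9

9 —HB5→ 5 + 4 —bump→ 6 + 4 = 10 —(−1)→ 9
9 —HB6→ 6 + 3 —bump→ 7 + 3 = 10 —(−1)→ 9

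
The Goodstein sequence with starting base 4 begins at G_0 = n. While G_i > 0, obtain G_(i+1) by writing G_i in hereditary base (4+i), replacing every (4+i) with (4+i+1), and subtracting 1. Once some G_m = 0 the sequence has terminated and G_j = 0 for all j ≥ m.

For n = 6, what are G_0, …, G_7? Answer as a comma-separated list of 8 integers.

6, 6, 6, 6, 5, 4, 3, 2

base 4: 6 = 4 + 2; at 5: 5 + 2 = 7; next = 6
base 5: 6 = 5 + 1; at 6: 6 + 1 = 7; next = 6
base 6: 6 = 6; at 7: 7 = 7; next = 6
base 7: 6 = 6; at 8: 6 = 6; next = 5
base 8: 5 = 5; at 9: 5 = 5; next = 4
base 9: 4 = 4; at 10: 4 = 4; next = 3
base 10: 3 = 3; at 11: 3 = 3; next = 2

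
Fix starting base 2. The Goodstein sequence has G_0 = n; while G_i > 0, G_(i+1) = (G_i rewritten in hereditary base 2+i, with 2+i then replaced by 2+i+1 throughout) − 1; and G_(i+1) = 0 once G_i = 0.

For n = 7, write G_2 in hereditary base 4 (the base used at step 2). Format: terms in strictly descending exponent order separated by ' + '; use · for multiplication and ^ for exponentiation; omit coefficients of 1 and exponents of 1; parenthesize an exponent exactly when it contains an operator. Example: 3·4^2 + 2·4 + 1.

step 0: 7 = 2^2 + 2 + 1; sub 3 for 2: 3^3 + 3 + 1; = 31; G_1 = 31−1 = 30
step 1: 30 = 3^3 + 3; sub 4 for 3: 4^4 + 4; = 260; G_2 = 260−1 = 259
step 2: 259 = 4^4 + 3; sub 5 for 4: 5^5 + 3; = 3128; G_3 = 3128−1 = 3127

4^4 + 3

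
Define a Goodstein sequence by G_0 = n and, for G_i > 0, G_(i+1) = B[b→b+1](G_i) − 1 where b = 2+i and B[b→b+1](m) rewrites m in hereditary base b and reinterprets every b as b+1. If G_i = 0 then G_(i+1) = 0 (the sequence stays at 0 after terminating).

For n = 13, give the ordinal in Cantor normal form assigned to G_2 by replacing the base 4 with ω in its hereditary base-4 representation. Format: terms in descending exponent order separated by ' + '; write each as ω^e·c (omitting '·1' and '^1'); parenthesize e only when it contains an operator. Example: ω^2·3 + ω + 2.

(0) 13|_2 = 2^(2 + 1) + 2^2 + 1 ↦ 3^(3 + 1) + 3^3 + 1|_3 = 109 ⇒ 108
(1) 108|_3 = 3^(3 + 1) + 3^3 ↦ 4^(4 + 1) + 4^4|_4 = 1280 ⇒ 1279
(2) 1279|_4 = 4^(4 + 1) + 3·4^3 + 3·4^2 + 3·4 + 3 ↦ 5^(5 + 1) + 3·5^3 + 3·5^2 + 3·5 + 3|_5 = 16093 ⇒ 16092

ω^(ω + 1) + ω^3·3 + ω^2·3 + ω·3 + 3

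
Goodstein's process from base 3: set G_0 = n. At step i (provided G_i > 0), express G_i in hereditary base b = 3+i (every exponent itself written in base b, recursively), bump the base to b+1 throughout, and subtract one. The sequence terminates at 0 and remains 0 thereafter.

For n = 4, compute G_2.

base 3: 4 = 3 + 1; at 4: 4 + 1 = 5; next = 4
base 4: 4 = 4; at 5: 5 = 5; next = 4
base 5: 4 = 4; at 6: 4 = 4; next = 3

4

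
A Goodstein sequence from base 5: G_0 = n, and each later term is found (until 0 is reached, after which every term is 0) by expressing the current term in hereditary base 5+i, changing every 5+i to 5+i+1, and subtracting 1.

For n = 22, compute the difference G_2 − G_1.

G_0 = 22. HB_5(22) = 4·5 + 2. Bump = 26. G_1 = 25.
G_1 = 25. HB_6(25) = 4·6 + 1. Bump = 29. G_2 = 28.

3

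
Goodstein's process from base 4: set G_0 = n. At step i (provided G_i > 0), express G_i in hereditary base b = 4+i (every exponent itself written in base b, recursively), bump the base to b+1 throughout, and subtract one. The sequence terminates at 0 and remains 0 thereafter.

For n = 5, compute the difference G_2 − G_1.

0

i=0: 5 = 4 + 1 (b=4); 4→5: 5 + 1 = 6; 6−1 = 5
i=1: 5 = 5 (b=5); 5→6: 6 = 6; 6−1 = 5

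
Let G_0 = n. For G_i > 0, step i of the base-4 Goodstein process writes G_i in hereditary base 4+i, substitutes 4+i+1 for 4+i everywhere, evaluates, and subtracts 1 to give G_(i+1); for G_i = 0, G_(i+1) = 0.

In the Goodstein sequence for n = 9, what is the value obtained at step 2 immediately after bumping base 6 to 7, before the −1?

[0] 9 ≡ 2·4 + 1 (base 4). Lift 5: 11. −1: 10.
[1] 10 ≡ 2·5 (base 5). Lift 6: 12. −1: 11.

12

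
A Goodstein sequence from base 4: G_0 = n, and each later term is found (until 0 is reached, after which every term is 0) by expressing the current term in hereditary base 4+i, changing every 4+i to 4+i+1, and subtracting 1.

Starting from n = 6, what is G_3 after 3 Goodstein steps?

G_0 = 6. HB_4(6) = 4 + 2. Bump = 7. G_1 = 6.
G_1 = 6. HB_5(6) = 5 + 1. Bump = 7. G_2 = 6.
G_2 = 6. HB_6(6) = 6. Bump = 7. G_3 = 6.
G_3 = 6. HB_7(6) = 6. Bump = 6. G_4 = 5.

6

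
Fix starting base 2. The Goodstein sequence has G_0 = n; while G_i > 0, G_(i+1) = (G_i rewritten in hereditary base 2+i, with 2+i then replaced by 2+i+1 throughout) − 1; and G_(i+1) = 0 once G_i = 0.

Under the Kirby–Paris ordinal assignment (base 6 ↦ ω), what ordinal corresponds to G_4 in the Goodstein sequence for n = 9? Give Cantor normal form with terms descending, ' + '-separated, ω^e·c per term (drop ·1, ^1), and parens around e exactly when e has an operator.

ω^ω·3 + ω^3·3 + ω^2·3 + ω·3 + 1

[0] 9 ≡ 2^(2 + 1) + 1 (base 2). Lift 3: 82. −1: 81.
[1] 81 ≡ 3^(3 + 1) (base 3). Lift 4: 1024. −1: 1023.
[2] 1023 ≡ 3·4^4 + 3·4^3 + 3·4^2 + 3·4 + 3 (base 4). Lift 5: 9843. −1: 9842.
[3] 9842 ≡ 3·5^5 + 3·5^3 + 3·5^2 + 3·5 + 2 (base 5). Lift 6: 140744. −1: 140743.
[4] 140743 ≡ 3·6^6 + 3·6^3 + 3·6^2 + 3·6 + 1 (base 6). Lift 7: 2471827. −1: 2471826.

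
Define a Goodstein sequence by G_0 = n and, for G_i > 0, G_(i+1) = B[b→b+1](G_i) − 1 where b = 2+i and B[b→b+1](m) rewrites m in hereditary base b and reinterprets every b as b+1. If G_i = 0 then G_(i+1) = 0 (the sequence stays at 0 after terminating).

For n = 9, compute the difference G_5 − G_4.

2331083

base 2: 9 = 2^(2 + 1) + 1; at 3: 3^(3 + 1) + 1 = 82; next = 81
base 3: 81 = 3^(3 + 1); at 4: 4^(4 + 1) = 1024; next = 1023
base 4: 1023 = 3·4^4 + 3·4^3 + 3·4^2 + 3·4 + 3; at 5: 3·5^5 + 3·5^3 + 3·5^2 + 3·5 + 3 = 9843; next = 9842
base 5: 9842 = 3·5^5 + 3·5^3 + 3·5^2 + 3·5 + 2; at 6: 3·6^6 + 3·6^3 + 3·6^2 + 3·6 + 2 = 140744; next = 140743
base 6: 140743 = 3·6^6 + 3·6^3 + 3·6^2 + 3·6 + 1; at 7: 3·7^7 + 3·7^3 + 3·7^2 + 3·7 + 1 = 2471827; next = 2471826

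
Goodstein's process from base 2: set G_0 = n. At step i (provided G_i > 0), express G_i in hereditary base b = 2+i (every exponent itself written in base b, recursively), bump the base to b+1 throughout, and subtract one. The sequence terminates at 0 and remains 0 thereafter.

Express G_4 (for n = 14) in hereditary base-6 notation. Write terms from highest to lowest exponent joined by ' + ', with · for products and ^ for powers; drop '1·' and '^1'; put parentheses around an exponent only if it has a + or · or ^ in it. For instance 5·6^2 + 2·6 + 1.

6^(6 + 1) + 5·6^5 + 5·6^4 + 5·6^3 + 5·6^2 + 5·6 + 5

step 0: 14 = 2^(2 + 1) + 2^2 + 2; sub 3 for 2: 3^(3 + 1) + 3^3 + 3; = 111; G_1 = 111−1 = 110
step 1: 110 = 3^(3 + 1) + 3^3 + 2; sub 4 for 3: 4^(4 + 1) + 4^4 + 2; = 1282; G_2 = 1282−1 = 1281
step 2: 1281 = 4^(4 + 1) + 4^4 + 1; sub 5 for 4: 5^(5 + 1) + 5^5 + 1; = 18751; G_3 = 18751−1 = 18750
step 3: 18750 = 5^(5 + 1) + 5^5; sub 6 for 5: 6^(6 + 1) + 6^6; = 326592; G_4 = 326592−1 = 326591
step 4: 326591 = 6^(6 + 1) + 5·6^5 + 5·6^4 + 5·6^3 + 5·6^2 + 5·6 + 5; sub 7 for 6: 7^(7 + 1) + 5·7^5 + 5·7^4 + 5·7^3 + 5·7^2 + 5·7 + 5; = 5862841; G_5 = 5862841−1 = 5862840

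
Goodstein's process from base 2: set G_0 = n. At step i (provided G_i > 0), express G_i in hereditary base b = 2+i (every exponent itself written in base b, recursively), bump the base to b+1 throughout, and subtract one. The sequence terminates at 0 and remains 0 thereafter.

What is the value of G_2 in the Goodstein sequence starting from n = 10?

G_0=10  [base 2] 2^(2 + 1) + 2  →[2↦3]→  3^(3 + 1) + 3 = 84  −1 ⇒ G_1=83
G_1=83  [base 3] 3^(3 + 1) + 2  →[3↦4]→  4^(4 + 1) + 2 = 1026  −1 ⇒ G_2=1025
G_2=1025  [base 4] 4^(4 + 1) + 1  →[4↦5]→  5^(5 + 1) + 1 = 15626  −1 ⇒ G_3=15625

1025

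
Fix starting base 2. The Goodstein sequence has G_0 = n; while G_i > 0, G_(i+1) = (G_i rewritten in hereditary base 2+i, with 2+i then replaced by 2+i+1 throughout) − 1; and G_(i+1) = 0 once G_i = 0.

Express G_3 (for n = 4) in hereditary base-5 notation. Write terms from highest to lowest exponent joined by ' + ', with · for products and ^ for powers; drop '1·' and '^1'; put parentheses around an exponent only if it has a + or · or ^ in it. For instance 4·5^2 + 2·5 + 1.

4 —HB2→ 2^2 —bump→ 3^3 = 27 —(−1)→ 26
26 —HB3→ 2·3^2 + 2·3 + 2 —bump→ 2·4^2 + 2·4 + 2 = 42 —(−1)→ 41
41 —HB4→ 2·4^2 + 2·4 + 1 —bump→ 2·5^2 + 2·5 + 1 = 61 —(−1)→ 60
60 —HB5→ 2·5^2 + 2·5 —bump→ 2·6^2 + 2·6 = 84 —(−1)→ 83

2·5^2 + 2·5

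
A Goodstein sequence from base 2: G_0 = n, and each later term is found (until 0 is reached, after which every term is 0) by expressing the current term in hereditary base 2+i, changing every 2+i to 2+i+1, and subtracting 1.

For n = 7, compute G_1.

30

G_0=7  [base 2] 2^2 + 2 + 1  →[2↦3]→  3^3 + 3 + 1 = 31  −1 ⇒ G_1=30
G_1=30  [base 3] 3^3 + 3  →[3↦4]→  4^4 + 4 = 260  −1 ⇒ G_2=259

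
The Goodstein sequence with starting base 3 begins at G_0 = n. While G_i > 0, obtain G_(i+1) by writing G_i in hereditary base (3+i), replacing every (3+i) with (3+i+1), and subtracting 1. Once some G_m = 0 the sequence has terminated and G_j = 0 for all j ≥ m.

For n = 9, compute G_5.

base 3: 9 = 3^2; at 4: 4^2 = 16; next = 15
base 4: 15 = 3·4 + 3; at 5: 3·5 + 3 = 18; next = 17
base 5: 17 = 3·5 + 2; at 6: 3·6 + 2 = 20; next = 19
base 6: 19 = 3·6 + 1; at 7: 3·7 + 1 = 22; next = 21
base 7: 21 = 3·7; at 8: 3·8 = 24; next = 23
base 8: 23 = 2·8 + 7; at 9: 2·9 + 7 = 25; next = 24

23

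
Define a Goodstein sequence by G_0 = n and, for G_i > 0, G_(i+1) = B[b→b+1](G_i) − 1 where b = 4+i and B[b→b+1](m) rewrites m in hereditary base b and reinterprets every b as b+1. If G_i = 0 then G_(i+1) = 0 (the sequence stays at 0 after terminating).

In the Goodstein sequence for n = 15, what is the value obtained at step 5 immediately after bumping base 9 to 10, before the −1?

26

[0] 15 ≡ 3·4 + 3 (base 4). Lift 5: 18. −1: 17.
[1] 17 ≡ 3·5 + 2 (base 5). Lift 6: 20. −1: 19.
[2] 19 ≡ 3·6 + 1 (base 6). Lift 7: 22. −1: 21.
[3] 21 ≡ 3·7 (base 7). Lift 8: 24. −1: 23.
[4] 23 ≡ 2·8 + 7 (base 8). Lift 9: 25. −1: 24.
[5] 24 ≡ 2·9 + 6 (base 9). Lift 10: 26. −1: 25.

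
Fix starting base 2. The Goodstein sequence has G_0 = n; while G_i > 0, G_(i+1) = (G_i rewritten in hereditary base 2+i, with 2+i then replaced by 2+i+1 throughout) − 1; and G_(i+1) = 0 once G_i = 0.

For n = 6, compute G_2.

257

i=0: 6 = 2^2 + 2 (b=2); 2→3: 3^3 + 3 = 30; 30−1 = 29
i=1: 29 = 3^3 + 2 (b=3); 3→4: 4^4 + 2 = 258; 258−1 = 257
i=2: 257 = 4^4 + 1 (b=4); 4→5: 5^5 + 1 = 3126; 3126−1 = 3125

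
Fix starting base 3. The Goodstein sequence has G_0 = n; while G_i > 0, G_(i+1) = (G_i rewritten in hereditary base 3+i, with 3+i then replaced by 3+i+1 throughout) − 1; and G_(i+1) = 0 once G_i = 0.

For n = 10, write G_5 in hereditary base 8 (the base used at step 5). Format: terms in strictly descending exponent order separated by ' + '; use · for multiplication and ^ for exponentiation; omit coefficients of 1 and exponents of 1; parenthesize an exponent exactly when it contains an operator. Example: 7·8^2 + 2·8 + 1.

G_0=10  [base 3] 3^2 + 1  →[3↦4]→  4^2 + 1 = 17  −1 ⇒ G_1=16
G_1=16  [base 4] 4^2  →[4↦5]→  5^2 = 25  −1 ⇒ G_2=24
G_2=24  [base 5] 4·5 + 4  →[5↦6]→  4·6 + 4 = 28  −1 ⇒ G_3=27
G_3=27  [base 6] 4·6 + 3  →[6↦7]→  4·7 + 3 = 31  −1 ⇒ G_4=30
G_4=30  [base 7] 4·7 + 2  →[7↦8]→  4·8 + 2 = 34  −1 ⇒ G_5=33
G_5=33  [base 8] 4·8 + 1  →[8↦9]→  4·9 + 1 = 37  −1 ⇒ G_6=36

4·8 + 1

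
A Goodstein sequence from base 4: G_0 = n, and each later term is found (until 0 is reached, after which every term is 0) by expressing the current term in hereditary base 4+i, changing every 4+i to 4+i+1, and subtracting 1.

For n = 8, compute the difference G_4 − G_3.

i=0: 8 = 2·4 (b=4); 4→5: 2·5 = 10; 10−1 = 9
i=1: 9 = 5 + 4 (b=5); 5→6: 6 + 4 = 10; 10−1 = 9
i=2: 9 = 6 + 3 (b=6); 6→7: 7 + 3 = 10; 10−1 = 9
i=3: 9 = 7 + 2 (b=7); 7→8: 8 + 2 = 10; 10−1 = 9

0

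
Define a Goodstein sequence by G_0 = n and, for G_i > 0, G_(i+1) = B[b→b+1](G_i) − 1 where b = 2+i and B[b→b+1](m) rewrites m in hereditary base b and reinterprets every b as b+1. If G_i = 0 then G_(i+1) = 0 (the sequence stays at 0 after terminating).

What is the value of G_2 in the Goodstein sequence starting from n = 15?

1283

step 0: 15 = 2^(2 + 1) + 2^2 + 2 + 1; sub 3 for 2: 3^(3 + 1) + 3^3 + 3 + 1; = 112; G_1 = 112−1 = 111
step 1: 111 = 3^(3 + 1) + 3^3 + 3; sub 4 for 3: 4^(4 + 1) + 4^4 + 4; = 1284; G_2 = 1284−1 = 1283
step 2: 1283 = 4^(4 + 1) + 4^4 + 3; sub 5 for 4: 5^(5 + 1) + 5^5 + 3; = 18753; G_3 = 18753−1 = 18752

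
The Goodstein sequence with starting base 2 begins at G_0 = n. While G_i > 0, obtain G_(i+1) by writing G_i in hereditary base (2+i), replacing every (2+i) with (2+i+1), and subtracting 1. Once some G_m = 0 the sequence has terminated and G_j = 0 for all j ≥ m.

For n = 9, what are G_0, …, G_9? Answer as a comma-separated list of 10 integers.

9, 81, 1023, 9842, 140743, 2471826, 50333399, 1162263921, 30000003325, 855935016215

G_0 = 9. HB_2(9) = 2^(2 + 1) + 1. Bump = 82. G_1 = 81.
G_1 = 81. HB_3(81) = 3^(3 + 1). Bump = 1024. G_2 = 1023.
G_2 = 1023. HB_4(1023) = 3·4^4 + 3·4^3 + 3·4^2 + 3·4 + 3. Bump = 9843. G_3 = 9842.
G_3 = 9842. HB_5(9842) = 3·5^5 + 3·5^3 + 3·5^2 + 3·5 + 2. Bump = 140744. G_4 = 140743.
G_4 = 140743. HB_6(140743) = 3·6^6 + 3·6^3 + 3·6^2 + 3·6 + 1. Bump = 2471827. G_5 = 2471826.
G_5 = 2471826. HB_7(2471826) = 3·7^7 + 3·7^3 + 3·7^2 + 3·7. Bump = 50333400. G_6 = 50333399.
G_6 = 50333399. HB_8(50333399) = 3·8^8 + 3·8^3 + 3·8^2 + 2·8 + 7. Bump = 1162263922. G_7 = 1162263921.
G_7 = 1162263921. HB_9(1162263921) = 3·9^9 + 3·9^3 + 3·9^2 + 2·9 + 6. Bump = 30000003326. G_8 = 30000003325.
G_8 = 30000003325. HB_10(30000003325) = 3·10^10 + 3·10^3 + 3·10^2 + 2·10 + 5. Bump = 855935016216. G_9 = 855935016215.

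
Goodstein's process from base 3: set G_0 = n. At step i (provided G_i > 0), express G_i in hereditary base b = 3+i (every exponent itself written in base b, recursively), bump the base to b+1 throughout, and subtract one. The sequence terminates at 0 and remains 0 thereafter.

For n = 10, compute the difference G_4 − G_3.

3

G_0 = 10. HB_3(10) = 3^2 + 1. Bump = 17. G_1 = 16.
G_1 = 16. HB_4(16) = 4^2. Bump = 25. G_2 = 24.
G_2 = 24. HB_5(24) = 4·5 + 4. Bump = 28. G_3 = 27.
G_3 = 27. HB_6(27) = 4·6 + 3. Bump = 31. G_4 = 30.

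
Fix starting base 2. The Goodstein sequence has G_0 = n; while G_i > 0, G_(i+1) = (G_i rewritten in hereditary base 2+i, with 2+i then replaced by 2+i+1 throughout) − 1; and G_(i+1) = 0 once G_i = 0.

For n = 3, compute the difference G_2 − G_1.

0

3 —HB2→ 2 + 1 —bump→ 3 + 1 = 4 —(−1)→ 3
3 —HB3→ 3 —bump→ 4 = 4 —(−1)→ 3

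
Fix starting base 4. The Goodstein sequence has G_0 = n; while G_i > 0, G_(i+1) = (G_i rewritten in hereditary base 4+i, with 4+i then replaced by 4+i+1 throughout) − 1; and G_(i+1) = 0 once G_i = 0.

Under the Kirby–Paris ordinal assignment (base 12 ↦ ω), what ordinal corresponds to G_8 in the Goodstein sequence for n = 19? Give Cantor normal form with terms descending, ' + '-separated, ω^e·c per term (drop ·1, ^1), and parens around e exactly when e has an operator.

ω·7 + 3

G_0=19  [base 4] 4^2 + 3  →[4↦5]→  5^2 + 3 = 28  −1 ⇒ G_1=27
G_1=27  [base 5] 5^2 + 2  →[5↦6]→  6^2 + 2 = 38  −1 ⇒ G_2=37
G_2=37  [base 6] 6^2 + 1  →[6↦7]→  7^2 + 1 = 50  −1 ⇒ G_3=49
G_3=49  [base 7] 7^2  →[7↦8]→  8^2 = 64  −1 ⇒ G_4=63
G_4=63  [base 8] 7·8 + 7  →[8↦9]→  7·9 + 7 = 70  −1 ⇒ G_5=69
G_5=69  [base 9] 7·9 + 6  →[9↦10]→  7·10 + 6 = 76  −1 ⇒ G_6=75
G_6=75  [base 10] 7·10 + 5  →[10↦11]→  7·11 + 5 = 82  −1 ⇒ G_7=81
G_7=81  [base 11] 7·11 + 4  →[11↦12]→  7·12 + 4 = 88  −1 ⇒ G_8=87
G_8=87  [base 12] 7·12 + 3  →[12↦13]→  7·13 + 3 = 94  −1 ⇒ G_9=93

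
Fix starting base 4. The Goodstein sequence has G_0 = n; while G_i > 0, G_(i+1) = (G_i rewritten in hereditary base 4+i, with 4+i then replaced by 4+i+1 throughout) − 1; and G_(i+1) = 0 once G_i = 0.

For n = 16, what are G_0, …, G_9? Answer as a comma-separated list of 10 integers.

16, 24, 27, 30, 33, 36, 39, 41, 43, 45

[0] 16 ≡ 4^2 (base 4). Lift 5: 25. −1: 24.
[1] 24 ≡ 4·5 + 4 (base 5). Lift 6: 28. −1: 27.
[2] 27 ≡ 4·6 + 3 (base 6). Lift 7: 31. −1: 30.
[3] 30 ≡ 4·7 + 2 (base 7). Lift 8: 34. −1: 33.
[4] 33 ≡ 4·8 + 1 (base 8). Lift 9: 37. −1: 36.
[5] 36 ≡ 4·9 (base 9). Lift 10: 40. −1: 39.
[6] 39 ≡ 3·10 + 9 (base 10). Lift 11: 42. −1: 41.
[7] 41 ≡ 3·11 + 8 (base 11). Lift 12: 44. −1: 43.
[8] 43 ≡ 3·12 + 7 (base 12). Lift 13: 46. −1: 45.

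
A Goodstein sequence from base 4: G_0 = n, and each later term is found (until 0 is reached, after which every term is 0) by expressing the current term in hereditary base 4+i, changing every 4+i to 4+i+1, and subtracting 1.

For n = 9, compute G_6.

i=0: 9 = 2·4 + 1 (b=4); 4→5: 2·5 + 1 = 11; 11−1 = 10
i=1: 10 = 2·5 (b=5); 5→6: 2·6 = 12; 12−1 = 11
i=2: 11 = 6 + 5 (b=6); 6→7: 7 + 5 = 12; 12−1 = 11
i=3: 11 = 7 + 4 (b=7); 7→8: 8 + 4 = 12; 12−1 = 11
i=4: 11 = 8 + 3 (b=8); 8→9: 9 + 3 = 12; 12−1 = 11
i=5: 11 = 9 + 2 (b=9); 9→10: 10 + 2 = 12; 12−1 = 11
i=6: 11 = 10 + 1 (b=10); 10→11: 11 + 1 = 12; 12−1 = 11

11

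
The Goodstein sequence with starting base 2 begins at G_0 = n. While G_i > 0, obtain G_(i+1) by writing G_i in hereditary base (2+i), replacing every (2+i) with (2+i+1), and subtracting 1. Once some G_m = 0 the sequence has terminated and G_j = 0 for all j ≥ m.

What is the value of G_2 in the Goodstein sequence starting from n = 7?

259

G_0=7  [base 2] 2^2 + 2 + 1  →[2↦3]→  3^3 + 3 + 1 = 31  −1 ⇒ G_1=30
G_1=30  [base 3] 3^3 + 3  →[3↦4]→  4^4 + 4 = 260  −1 ⇒ G_2=259
G_2=259  [base 4] 4^4 + 3  →[4↦5]→  5^5 + 3 = 3128  −1 ⇒ G_3=3127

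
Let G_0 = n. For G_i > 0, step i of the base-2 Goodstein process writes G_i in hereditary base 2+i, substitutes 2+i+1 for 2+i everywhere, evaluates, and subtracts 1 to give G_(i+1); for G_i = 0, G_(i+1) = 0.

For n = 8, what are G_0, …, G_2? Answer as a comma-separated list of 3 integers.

G_0 = 8. HB_2(8) = 2^(2 + 1). Bump = 81. G_1 = 80.
G_1 = 80. HB_3(80) = 2·3^3 + 2·3^2 + 2·3 + 2. Bump = 554. G_2 = 553.

8, 80, 553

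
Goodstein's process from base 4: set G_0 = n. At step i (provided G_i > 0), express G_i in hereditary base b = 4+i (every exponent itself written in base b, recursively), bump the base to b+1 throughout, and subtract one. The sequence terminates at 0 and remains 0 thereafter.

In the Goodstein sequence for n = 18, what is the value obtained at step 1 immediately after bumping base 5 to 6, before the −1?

37

G_0 = 18. HB_4(18) = 4^2 + 2. Bump = 27. G_1 = 26.
G_1 = 26. HB_5(26) = 5^2 + 1. Bump = 37. G_2 = 36.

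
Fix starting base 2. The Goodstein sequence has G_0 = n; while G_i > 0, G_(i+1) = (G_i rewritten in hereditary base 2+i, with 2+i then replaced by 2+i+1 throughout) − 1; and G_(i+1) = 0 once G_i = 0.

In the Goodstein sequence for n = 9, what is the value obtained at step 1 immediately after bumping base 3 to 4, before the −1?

G_0 = 9. HB_2(9) = 2^(2 + 1) + 1. Bump = 82. G_1 = 81.
G_1 = 81. HB_3(81) = 3^(3 + 1). Bump = 1024. G_2 = 1023.

1024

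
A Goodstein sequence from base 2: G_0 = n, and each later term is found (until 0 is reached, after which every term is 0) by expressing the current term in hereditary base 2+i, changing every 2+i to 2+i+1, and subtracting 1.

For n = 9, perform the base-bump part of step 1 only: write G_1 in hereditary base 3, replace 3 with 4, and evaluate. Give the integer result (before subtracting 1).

(0) 9|_2 = 2^(2 + 1) + 1 ↦ 3^(3 + 1) + 1|_3 = 82 ⇒ 81
(1) 81|_3 = 3^(3 + 1) ↦ 4^(4 + 1)|_4 = 1024 ⇒ 1023

1024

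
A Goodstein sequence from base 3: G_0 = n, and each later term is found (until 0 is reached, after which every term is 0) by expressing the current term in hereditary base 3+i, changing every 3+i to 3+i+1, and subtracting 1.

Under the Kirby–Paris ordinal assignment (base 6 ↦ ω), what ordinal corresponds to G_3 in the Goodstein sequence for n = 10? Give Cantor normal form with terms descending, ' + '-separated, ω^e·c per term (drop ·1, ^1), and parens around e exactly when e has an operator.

ω·4 + 3

G_0=10  [base 3] 3^2 + 1  →[3↦4]→  4^2 + 1 = 17  −1 ⇒ G_1=16
G_1=16  [base 4] 4^2  →[4↦5]→  5^2 = 25  −1 ⇒ G_2=24
G_2=24  [base 5] 4·5 + 4  →[5↦6]→  4·6 + 4 = 28  −1 ⇒ G_3=27
G_3=27  [base 6] 4·6 + 3  →[6↦7]→  4·7 + 3 = 31  −1 ⇒ G_4=30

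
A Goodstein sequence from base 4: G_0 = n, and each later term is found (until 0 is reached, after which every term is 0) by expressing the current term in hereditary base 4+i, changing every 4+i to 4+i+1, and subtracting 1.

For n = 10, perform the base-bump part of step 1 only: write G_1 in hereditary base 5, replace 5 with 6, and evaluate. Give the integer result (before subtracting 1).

(0) 10|_4 = 2·4 + 2 ↦ 2·5 + 2|_5 = 12 ⇒ 11
(1) 11|_5 = 2·5 + 1 ↦ 2·6 + 1|_6 = 13 ⇒ 12

13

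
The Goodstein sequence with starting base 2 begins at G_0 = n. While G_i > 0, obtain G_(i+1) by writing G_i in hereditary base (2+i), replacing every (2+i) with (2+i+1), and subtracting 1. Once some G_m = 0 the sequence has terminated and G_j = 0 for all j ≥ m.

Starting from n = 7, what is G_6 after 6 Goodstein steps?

G_0=7  [base 2] 2^2 + 2 + 1  →[2↦3]→  3^3 + 3 + 1 = 31  −1 ⇒ G_1=30
G_1=30  [base 3] 3^3 + 3  →[3↦4]→  4^4 + 4 = 260  −1 ⇒ G_2=259
G_2=259  [base 4] 4^4 + 3  →[4↦5]→  5^5 + 3 = 3128  −1 ⇒ G_3=3127
G_3=3127  [base 5] 5^5 + 2  →[5↦6]→  6^6 + 2 = 46658  −1 ⇒ G_4=46657
G_4=46657  [base 6] 6^6 + 1  →[6↦7]→  7^7 + 1 = 823544  −1 ⇒ G_5=823543
G_5=823543  [base 7] 7^7  →[7↦8]→  8^8 = 16777216  −1 ⇒ G_6=16777215

16777215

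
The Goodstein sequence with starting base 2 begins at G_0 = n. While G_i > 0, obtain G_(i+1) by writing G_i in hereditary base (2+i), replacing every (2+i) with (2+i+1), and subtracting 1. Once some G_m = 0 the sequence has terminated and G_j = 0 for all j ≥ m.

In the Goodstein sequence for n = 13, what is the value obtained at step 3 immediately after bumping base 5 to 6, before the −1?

G_0 = 13. HB_2(13) = 2^(2 + 1) + 2^2 + 1. Bump = 109. G_1 = 108.
G_1 = 108. HB_3(108) = 3^(3 + 1) + 3^3. Bump = 1280. G_2 = 1279.
G_2 = 1279. HB_4(1279) = 4^(4 + 1) + 3·4^3 + 3·4^2 + 3·4 + 3. Bump = 16093. G_3 = 16092.

280712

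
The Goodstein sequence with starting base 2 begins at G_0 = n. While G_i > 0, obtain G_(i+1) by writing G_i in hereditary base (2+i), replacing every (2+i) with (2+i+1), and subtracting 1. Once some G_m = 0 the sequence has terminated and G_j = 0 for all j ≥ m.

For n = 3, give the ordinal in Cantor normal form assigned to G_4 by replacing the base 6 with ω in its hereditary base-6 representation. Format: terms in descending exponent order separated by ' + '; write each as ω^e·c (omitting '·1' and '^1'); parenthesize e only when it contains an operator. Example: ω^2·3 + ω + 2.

[0] 3 ≡ 2 + 1 (base 2). Lift 3: 4. −1: 3.
[1] 3 ≡ 3 (base 3). Lift 4: 4. −1: 3.
[2] 3 ≡ 3 (base 4). Lift 5: 3. −1: 2.
[3] 2 ≡ 2 (base 5). Lift 6: 2. −1: 1.

1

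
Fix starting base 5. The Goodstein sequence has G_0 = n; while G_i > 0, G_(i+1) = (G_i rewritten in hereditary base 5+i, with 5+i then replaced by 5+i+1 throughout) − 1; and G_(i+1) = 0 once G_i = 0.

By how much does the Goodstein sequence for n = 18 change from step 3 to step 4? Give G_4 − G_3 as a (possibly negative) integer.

step 0: 18 = 3·5 + 3; sub 6 for 5: 3·6 + 3; = 21; G_1 = 21−1 = 20
step 1: 20 = 3·6 + 2; sub 7 for 6: 3·7 + 2; = 23; G_2 = 23−1 = 22
step 2: 22 = 3·7 + 1; sub 8 for 7: 3·8 + 1; = 25; G_3 = 25−1 = 24
step 3: 24 = 3·8; sub 9 for 8: 3·9; = 27; G_4 = 27−1 = 26

2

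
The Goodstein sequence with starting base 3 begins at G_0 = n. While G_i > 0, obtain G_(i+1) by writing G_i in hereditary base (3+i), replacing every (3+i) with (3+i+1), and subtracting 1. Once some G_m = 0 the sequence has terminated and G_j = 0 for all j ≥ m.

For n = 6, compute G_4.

7

step 0: 6 = 2·3; sub 4 for 3: 2·4; = 8; G_1 = 8−1 = 7
step 1: 7 = 4 + 3; sub 5 for 4: 5 + 3; = 8; G_2 = 8−1 = 7
step 2: 7 = 5 + 2; sub 6 for 5: 6 + 2; = 8; G_3 = 8−1 = 7
step 3: 7 = 6 + 1; sub 7 for 6: 7 + 1; = 8; G_4 = 8−1 = 7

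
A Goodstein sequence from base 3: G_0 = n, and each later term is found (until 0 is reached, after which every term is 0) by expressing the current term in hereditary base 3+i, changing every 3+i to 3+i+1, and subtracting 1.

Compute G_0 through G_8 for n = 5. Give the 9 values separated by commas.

G_0 = 5. HB_3(5) = 3 + 2. Bump = 6. G_1 = 5.
G_1 = 5. HB_4(5) = 4 + 1. Bump = 6. G_2 = 5.
G_2 = 5. HB_5(5) = 5. Bump = 6. G_3 = 5.
G_3 = 5. HB_6(5) = 5. Bump = 5. G_4 = 4.
G_4 = 4. HB_7(4) = 4. Bump = 4. G_5 = 3.
G_5 = 3. HB_8(3) = 3. Bump = 3. G_6 = 2.
G_6 = 2. HB_9(2) = 2. Bump = 2. G_7 = 1.
G_7 = 1. HB_10(1) = 1. Bump = 1. G_8 = 0.

5, 5, 5, 5, 4, 3, 2, 1, 0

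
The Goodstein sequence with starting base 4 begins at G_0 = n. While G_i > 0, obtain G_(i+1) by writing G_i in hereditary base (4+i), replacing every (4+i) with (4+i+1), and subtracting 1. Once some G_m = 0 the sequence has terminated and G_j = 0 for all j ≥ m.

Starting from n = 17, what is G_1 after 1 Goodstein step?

25

i=0: 17 = 4^2 + 1 (b=4); 4→5: 5^2 + 1 = 26; 26−1 = 25
i=1: 25 = 5^2 (b=5); 5→6: 6^2 = 36; 36−1 = 35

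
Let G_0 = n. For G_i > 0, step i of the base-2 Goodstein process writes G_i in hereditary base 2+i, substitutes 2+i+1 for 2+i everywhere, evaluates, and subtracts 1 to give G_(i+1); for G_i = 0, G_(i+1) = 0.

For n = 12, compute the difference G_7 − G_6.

base 2: 12 = 2^(2 + 1) + 2^2; at 3: 3^(3 + 1) + 3^3 = 108; next = 107
base 3: 107 = 3^(3 + 1) + 2·3^2 + 2·3 + 2; at 4: 4^(4 + 1) + 2·4^2 + 2·4 + 2 = 1066; next = 1065
base 4: 1065 = 4^(4 + 1) + 2·4^2 + 2·4 + 1; at 5: 5^(5 + 1) + 2·5^2 + 2·5 + 1 = 15686; next = 15685
base 5: 15685 = 5^(5 + 1) + 2·5^2 + 2·5; at 6: 6^(6 + 1) + 2·6^2 + 2·6 = 280020; next = 280019
base 6: 280019 = 6^(6 + 1) + 2·6^2 + 6 + 5; at 7: 7^(7 + 1) + 2·7^2 + 7 + 5 = 5764911; next = 5764910
base 7: 5764910 = 7^(7 + 1) + 2·7^2 + 7 + 4; at 8: 8^(8 + 1) + 2·8^2 + 8 + 4 = 134217868; next = 134217867
base 8: 134217867 = 8^(8 + 1) + 2·8^2 + 8 + 3; at 9: 9^(9 + 1) + 2·9^2 + 9 + 3 = 3486784575; next = 3486784574

3352566707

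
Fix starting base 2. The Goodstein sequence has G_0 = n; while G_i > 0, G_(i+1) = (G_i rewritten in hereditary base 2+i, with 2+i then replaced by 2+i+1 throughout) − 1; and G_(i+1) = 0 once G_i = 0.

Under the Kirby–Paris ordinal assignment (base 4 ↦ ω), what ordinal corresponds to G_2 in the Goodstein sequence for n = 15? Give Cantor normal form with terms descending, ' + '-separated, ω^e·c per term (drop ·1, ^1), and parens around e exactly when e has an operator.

ω^(ω + 1) + ω^ω + 3

(0) 15|_2 = 2^(2 + 1) + 2^2 + 2 + 1 ↦ 3^(3 + 1) + 3^3 + 3 + 1|_3 = 112 ⇒ 111
(1) 111|_3 = 3^(3 + 1) + 3^3 + 3 ↦ 4^(4 + 1) + 4^4 + 4|_4 = 1284 ⇒ 1283
(2) 1283|_4 = 4^(4 + 1) + 4^4 + 3 ↦ 5^(5 + 1) + 5^5 + 3|_5 = 18753 ⇒ 18752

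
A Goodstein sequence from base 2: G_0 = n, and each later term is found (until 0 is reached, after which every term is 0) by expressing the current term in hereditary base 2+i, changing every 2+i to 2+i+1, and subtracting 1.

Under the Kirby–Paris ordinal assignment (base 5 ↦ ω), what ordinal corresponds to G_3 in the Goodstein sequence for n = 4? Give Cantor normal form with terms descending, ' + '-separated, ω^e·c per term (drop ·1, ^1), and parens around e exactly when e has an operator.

step 0: 4 = 2^2; sub 3 for 2: 3^3; = 27; G_1 = 27−1 = 26
step 1: 26 = 2·3^2 + 2·3 + 2; sub 4 for 3: 2·4^2 + 2·4 + 2; = 42; G_2 = 42−1 = 41
step 2: 41 = 2·4^2 + 2·4 + 1; sub 5 for 4: 2·5^2 + 2·5 + 1; = 61; G_3 = 61−1 = 60
step 3: 60 = 2·5^2 + 2·5; sub 6 for 5: 2·6^2 + 2·6; = 84; G_4 = 84−1 = 83

ω^2·2 + ω·2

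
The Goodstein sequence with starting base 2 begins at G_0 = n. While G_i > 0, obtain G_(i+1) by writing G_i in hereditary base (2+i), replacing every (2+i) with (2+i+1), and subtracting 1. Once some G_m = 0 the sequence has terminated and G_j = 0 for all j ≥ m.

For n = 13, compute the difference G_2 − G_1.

[0] 13 ≡ 2^(2 + 1) + 2^2 + 1 (base 2). Lift 3: 109. −1: 108.
[1] 108 ≡ 3^(3 + 1) + 3^3 (base 3). Lift 4: 1280. −1: 1279.

1171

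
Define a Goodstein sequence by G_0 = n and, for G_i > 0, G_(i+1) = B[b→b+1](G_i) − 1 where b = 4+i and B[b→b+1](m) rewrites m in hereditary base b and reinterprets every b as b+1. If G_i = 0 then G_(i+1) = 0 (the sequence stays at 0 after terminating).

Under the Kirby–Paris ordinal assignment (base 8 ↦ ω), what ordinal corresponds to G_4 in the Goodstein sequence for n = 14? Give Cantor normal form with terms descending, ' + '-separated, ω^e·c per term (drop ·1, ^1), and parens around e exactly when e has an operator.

base 4: 14 = 3·4 + 2; at 5: 3·5 + 2 = 17; next = 16
base 5: 16 = 3·5 + 1; at 6: 3·6 + 1 = 19; next = 18
base 6: 18 = 3·6; at 7: 3·7 = 21; next = 20
base 7: 20 = 2·7 + 6; at 8: 2·8 + 6 = 22; next = 21
base 8: 21 = 2·8 + 5; at 9: 2·9 + 5 = 23; next = 22

ω·2 + 5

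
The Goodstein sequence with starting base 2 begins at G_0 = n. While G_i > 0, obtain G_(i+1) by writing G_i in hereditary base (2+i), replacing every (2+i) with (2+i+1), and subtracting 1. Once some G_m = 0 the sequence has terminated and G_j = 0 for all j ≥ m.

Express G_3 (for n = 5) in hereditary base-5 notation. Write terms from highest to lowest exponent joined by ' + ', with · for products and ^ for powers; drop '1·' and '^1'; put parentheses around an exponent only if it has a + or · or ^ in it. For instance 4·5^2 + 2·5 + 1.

5 —HB2→ 2^2 + 1 —bump→ 3^3 + 1 = 28 —(−1)→ 27
27 —HB3→ 3^3 —bump→ 4^4 = 256 —(−1)→ 255
255 —HB4→ 3·4^3 + 3·4^2 + 3·4 + 3 —bump→ 3·5^3 + 3·5^2 + 3·5 + 3 = 468 —(−1)→ 467
467 —HB5→ 3·5^3 + 3·5^2 + 3·5 + 2 —bump→ 3·6^3 + 3·6^2 + 3·6 + 2 = 776 —(−1)→ 775

3·5^3 + 3·5^2 + 3·5 + 2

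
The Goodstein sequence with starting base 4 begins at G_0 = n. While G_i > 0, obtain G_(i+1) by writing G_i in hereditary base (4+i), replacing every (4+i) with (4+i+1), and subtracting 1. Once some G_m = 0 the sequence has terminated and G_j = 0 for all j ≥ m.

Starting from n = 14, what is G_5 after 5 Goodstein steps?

22

G_0=14  [base 4] 3·4 + 2  →[4↦5]→  3·5 + 2 = 17  −1 ⇒ G_1=16
G_1=16  [base 5] 3·5 + 1  →[5↦6]→  3·6 + 1 = 19  −1 ⇒ G_2=18
G_2=18  [base 6] 3·6  →[6↦7]→  3·7 = 21  −1 ⇒ G_3=20
G_3=20  [base 7] 2·7 + 6  →[7↦8]→  2·8 + 6 = 22  −1 ⇒ G_4=21
G_4=21  [base 8] 2·8 + 5  →[8↦9]→  2·9 + 5 = 23  −1 ⇒ G_5=22
G_5=22  [base 9] 2·9 + 4  →[9↦10]→  2·10 + 4 = 24  −1 ⇒ G_6=23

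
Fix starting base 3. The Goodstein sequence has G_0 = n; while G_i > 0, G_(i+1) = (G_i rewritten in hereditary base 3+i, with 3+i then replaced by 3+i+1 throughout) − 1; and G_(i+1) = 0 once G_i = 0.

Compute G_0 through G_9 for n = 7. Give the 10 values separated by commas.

7, 8, 9, 9, 9, 9, 9, 9, 8, 7

(0) 7|_3 = 2·3 + 1 ↦ 2·4 + 1|_4 = 9 ⇒ 8
(1) 8|_4 = 2·4 ↦ 2·5|_5 = 10 ⇒ 9
(2) 9|_5 = 5 + 4 ↦ 6 + 4|_6 = 10 ⇒ 9
(3) 9|_6 = 6 + 3 ↦ 7 + 3|_7 = 10 ⇒ 9
(4) 9|_7 = 7 + 2 ↦ 8 + 2|_8 = 10 ⇒ 9
(5) 9|_8 = 8 + 1 ↦ 9 + 1|_9 = 10 ⇒ 9
(6) 9|_9 = 9 ↦ 10|_10 = 10 ⇒ 9
(7) 9|_10 = 9 ↦ 9|_11 = 9 ⇒ 8
(8) 8|_11 = 8 ↦ 8|_12 = 8 ⇒ 7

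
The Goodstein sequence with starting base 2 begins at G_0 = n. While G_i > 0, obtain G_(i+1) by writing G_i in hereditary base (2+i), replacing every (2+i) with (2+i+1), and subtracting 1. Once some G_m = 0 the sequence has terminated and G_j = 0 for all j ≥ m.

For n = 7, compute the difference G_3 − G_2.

2868

(0) 7|_2 = 2^2 + 2 + 1 ↦ 3^3 + 3 + 1|_3 = 31 ⇒ 30
(1) 30|_3 = 3^3 + 3 ↦ 4^4 + 4|_4 = 260 ⇒ 259
(2) 259|_4 = 4^4 + 3 ↦ 5^5 + 3|_5 = 3128 ⇒ 3127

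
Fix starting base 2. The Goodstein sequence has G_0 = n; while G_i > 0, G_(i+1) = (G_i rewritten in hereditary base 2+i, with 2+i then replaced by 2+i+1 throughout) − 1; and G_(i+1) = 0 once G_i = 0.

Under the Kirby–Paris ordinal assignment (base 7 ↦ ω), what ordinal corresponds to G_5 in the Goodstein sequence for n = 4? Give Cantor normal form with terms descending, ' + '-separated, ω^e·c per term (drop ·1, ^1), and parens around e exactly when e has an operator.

ω^2·2 + ω + 4

base 2: 4 = 2^2; at 3: 3^3 = 27; next = 26
base 3: 26 = 2·3^2 + 2·3 + 2; at 4: 2·4^2 + 2·4 + 2 = 42; next = 41
base 4: 41 = 2·4^2 + 2·4 + 1; at 5: 2·5^2 + 2·5 + 1 = 61; next = 60
base 5: 60 = 2·5^2 + 2·5; at 6: 2·6^2 + 2·6 = 84; next = 83
base 6: 83 = 2·6^2 + 6 + 5; at 7: 2·7^2 + 7 + 5 = 110; next = 109
base 7: 109 = 2·7^2 + 7 + 4; at 8: 2·8^2 + 8 + 4 = 140; next = 139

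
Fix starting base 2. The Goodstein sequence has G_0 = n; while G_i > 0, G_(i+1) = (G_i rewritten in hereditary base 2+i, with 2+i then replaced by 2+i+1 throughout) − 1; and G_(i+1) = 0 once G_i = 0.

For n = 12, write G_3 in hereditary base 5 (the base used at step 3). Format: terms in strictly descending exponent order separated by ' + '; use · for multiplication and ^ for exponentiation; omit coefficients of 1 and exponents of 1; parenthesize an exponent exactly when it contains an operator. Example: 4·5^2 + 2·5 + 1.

5^(5 + 1) + 2·5^2 + 2·5

base 2: 12 = 2^(2 + 1) + 2^2; at 3: 3^(3 + 1) + 3^3 = 108; next = 107
base 3: 107 = 3^(3 + 1) + 2·3^2 + 2·3 + 2; at 4: 4^(4 + 1) + 2·4^2 + 2·4 + 2 = 1066; next = 1065
base 4: 1065 = 4^(4 + 1) + 2·4^2 + 2·4 + 1; at 5: 5^(5 + 1) + 2·5^2 + 2·5 + 1 = 15686; next = 15685
base 5: 15685 = 5^(5 + 1) + 2·5^2 + 2·5; at 6: 6^(6 + 1) + 2·6^2 + 2·6 = 280020; next = 280019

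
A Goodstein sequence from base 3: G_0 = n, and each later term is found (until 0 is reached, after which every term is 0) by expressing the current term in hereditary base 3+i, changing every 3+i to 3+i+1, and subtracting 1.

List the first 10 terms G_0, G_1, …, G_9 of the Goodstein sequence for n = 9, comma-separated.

G_0=9  [base 3] 3^2  →[3↦4]→  4^2 = 16  −1 ⇒ G_1=15
G_1=15  [base 4] 3·4 + 3  →[4↦5]→  3·5 + 3 = 18  −1 ⇒ G_2=17
G_2=17  [base 5] 3·5 + 2  →[5↦6]→  3·6 + 2 = 20  −1 ⇒ G_3=19
G_3=19  [base 6] 3·6 + 1  →[6↦7]→  3·7 + 1 = 22  −1 ⇒ G_4=21
G_4=21  [base 7] 3·7  →[7↦8]→  3·8 = 24  −1 ⇒ G_5=23
G_5=23  [base 8] 2·8 + 7  →[8↦9]→  2·9 + 7 = 25  −1 ⇒ G_6=24
G_6=24  [base 9] 2·9 + 6  →[9↦10]→  2·10 + 6 = 26  −1 ⇒ G_7=25
G_7=25  [base 10] 2·10 + 5  →[10↦11]→  2·11 + 5 = 27  −1 ⇒ G_8=26
G_8=26  [base 11] 2·11 + 4  →[11↦12]→  2·12 + 4 = 28  −1 ⇒ G_9=27

9, 15, 17, 19, 21, 23, 24, 25, 26, 27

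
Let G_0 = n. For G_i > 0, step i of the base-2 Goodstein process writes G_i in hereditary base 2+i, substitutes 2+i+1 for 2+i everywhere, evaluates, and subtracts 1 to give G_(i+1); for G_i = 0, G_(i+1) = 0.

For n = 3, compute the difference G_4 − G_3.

base 2: 3 = 2 + 1; at 3: 3 + 1 = 4; next = 3
base 3: 3 = 3; at 4: 4 = 4; next = 3
base 4: 3 = 3; at 5: 3 = 3; next = 2
base 5: 2 = 2; at 6: 2 = 2; next = 1

-1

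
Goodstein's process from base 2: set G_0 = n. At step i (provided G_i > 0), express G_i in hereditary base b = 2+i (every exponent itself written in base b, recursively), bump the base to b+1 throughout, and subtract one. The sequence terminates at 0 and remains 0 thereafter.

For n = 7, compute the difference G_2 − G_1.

base 2: 7 = 2^2 + 2 + 1; at 3: 3^3 + 3 + 1 = 31; next = 30
base 3: 30 = 3^3 + 3; at 4: 4^4 + 4 = 260; next = 259

229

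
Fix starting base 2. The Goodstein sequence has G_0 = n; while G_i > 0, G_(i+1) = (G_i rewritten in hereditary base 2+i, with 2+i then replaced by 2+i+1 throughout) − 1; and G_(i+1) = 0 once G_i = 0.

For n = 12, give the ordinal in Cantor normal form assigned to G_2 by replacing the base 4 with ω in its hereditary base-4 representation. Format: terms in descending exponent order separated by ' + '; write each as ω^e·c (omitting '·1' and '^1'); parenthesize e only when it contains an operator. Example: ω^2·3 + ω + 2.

G_0=12  [base 2] 2^(2 + 1) + 2^2  →[2↦3]→  3^(3 + 1) + 3^3 = 108  −1 ⇒ G_1=107
G_1=107  [base 3] 3^(3 + 1) + 2·3^2 + 2·3 + 2  →[3↦4]→  4^(4 + 1) + 2·4^2 + 2·4 + 2 = 1066  −1 ⇒ G_2=1065

ω^(ω + 1) + ω^2·2 + ω·2 + 1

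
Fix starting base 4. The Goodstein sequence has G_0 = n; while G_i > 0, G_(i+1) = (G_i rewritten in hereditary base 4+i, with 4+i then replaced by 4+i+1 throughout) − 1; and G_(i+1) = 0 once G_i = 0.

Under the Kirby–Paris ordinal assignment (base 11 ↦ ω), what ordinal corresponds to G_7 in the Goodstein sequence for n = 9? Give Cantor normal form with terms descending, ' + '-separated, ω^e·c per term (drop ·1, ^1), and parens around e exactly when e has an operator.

base 4: 9 = 2·4 + 1; at 5: 2·5 + 1 = 11; next = 10
base 5: 10 = 2·5; at 6: 2·6 = 12; next = 11
base 6: 11 = 6 + 5; at 7: 7 + 5 = 12; next = 11
base 7: 11 = 7 + 4; at 8: 8 + 4 = 12; next = 11
base 8: 11 = 8 + 3; at 9: 9 + 3 = 12; next = 11
base 9: 11 = 9 + 2; at 10: 10 + 2 = 12; next = 11
base 10: 11 = 10 + 1; at 11: 11 + 1 = 12; next = 11
base 11: 11 = 11; at 12: 12 = 12; next = 11

ω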